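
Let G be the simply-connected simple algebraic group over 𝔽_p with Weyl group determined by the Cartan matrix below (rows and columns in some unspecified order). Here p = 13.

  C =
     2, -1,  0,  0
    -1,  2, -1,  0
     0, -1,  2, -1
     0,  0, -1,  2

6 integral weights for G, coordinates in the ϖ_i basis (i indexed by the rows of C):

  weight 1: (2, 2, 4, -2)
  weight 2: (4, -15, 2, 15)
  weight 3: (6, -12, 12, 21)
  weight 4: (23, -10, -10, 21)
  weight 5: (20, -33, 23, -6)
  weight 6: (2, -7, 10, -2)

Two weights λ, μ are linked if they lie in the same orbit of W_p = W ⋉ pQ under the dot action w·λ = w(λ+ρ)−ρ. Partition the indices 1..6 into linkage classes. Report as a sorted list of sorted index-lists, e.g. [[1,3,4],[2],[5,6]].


Dynkin diagram of C (from the 6 off-diagonal −1 entries): A_4.

λ_j+ρ reflected into Ā_13 (⟨·,θ^∨⟩≤13); 4-tuples as given:

  1: (3, 3, 4, 1) · 2: (3, 3, 4, 1) · 3: (2, 2, 0, 4) · 4: (2, 2, 0, 4) · 5: (2, 6, 0, 5) · 6: (3, 3, 4, 1)

3 distinct reps among the 6 weights ⇒ 3 W_13-linkage classes:

[[1, 2, 6], [3, 4], [5]]


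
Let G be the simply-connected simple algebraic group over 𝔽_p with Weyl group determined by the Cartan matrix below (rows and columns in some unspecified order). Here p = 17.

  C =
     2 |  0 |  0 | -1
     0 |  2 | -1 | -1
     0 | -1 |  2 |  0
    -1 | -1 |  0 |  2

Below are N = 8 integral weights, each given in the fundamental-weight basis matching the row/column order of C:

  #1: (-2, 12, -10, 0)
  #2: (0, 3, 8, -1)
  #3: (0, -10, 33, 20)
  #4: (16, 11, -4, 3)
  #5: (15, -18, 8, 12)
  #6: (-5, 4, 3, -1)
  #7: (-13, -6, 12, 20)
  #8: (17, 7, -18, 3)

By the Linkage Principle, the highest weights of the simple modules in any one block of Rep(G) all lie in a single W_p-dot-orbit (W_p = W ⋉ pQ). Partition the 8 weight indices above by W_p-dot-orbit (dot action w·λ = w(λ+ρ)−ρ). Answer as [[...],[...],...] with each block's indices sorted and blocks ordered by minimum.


Cartan matrix: type A_4 (|W|=120); un-permuting the 4 rows.

Alcove-folded reps (p=17, 8 weights, presented ϖ-order):

  λ_1+ρ ↦ (1, 4, 9, 0)
  λ_2+ρ ↦ (1, 4, 9, 0)
  λ_3+ρ ↦ (0, 1, 4, 4)
  λ_4+ρ ↦ (1, 4, 9, 0)
  λ_5+ρ ↦ (0, 1, 4, 4)
  λ_6+ρ ↦ (0, 1, 4, 4)
  λ_7+ρ ↦ (0, 1, 4, 4)
  λ_8+ρ ↦ (0, 1, 4, 4)

Grouping the 8 weights by Ā_17-representative: 2 linkage classes.

[[1, 2, 4], [3, 5, 6, 7, 8]]


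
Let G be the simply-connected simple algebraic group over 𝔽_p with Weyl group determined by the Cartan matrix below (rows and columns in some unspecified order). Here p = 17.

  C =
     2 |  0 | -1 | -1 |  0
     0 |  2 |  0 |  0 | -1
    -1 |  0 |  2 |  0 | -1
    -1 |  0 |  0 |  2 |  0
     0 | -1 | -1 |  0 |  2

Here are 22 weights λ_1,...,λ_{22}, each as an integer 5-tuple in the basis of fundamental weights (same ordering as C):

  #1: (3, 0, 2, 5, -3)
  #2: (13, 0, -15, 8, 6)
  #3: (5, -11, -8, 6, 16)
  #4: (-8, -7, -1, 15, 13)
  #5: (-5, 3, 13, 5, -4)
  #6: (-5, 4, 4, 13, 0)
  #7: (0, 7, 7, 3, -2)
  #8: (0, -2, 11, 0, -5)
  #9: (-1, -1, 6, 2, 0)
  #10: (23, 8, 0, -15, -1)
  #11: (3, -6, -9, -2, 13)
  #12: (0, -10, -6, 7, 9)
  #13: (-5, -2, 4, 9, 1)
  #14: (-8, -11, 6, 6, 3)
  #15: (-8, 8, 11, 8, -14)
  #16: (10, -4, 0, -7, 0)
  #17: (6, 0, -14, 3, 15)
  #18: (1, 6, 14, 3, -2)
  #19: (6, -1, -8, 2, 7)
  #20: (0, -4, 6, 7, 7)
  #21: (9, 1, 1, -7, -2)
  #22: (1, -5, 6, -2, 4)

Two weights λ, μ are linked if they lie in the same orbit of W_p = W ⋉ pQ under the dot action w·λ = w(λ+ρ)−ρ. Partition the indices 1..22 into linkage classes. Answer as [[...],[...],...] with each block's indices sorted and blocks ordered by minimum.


Cartan matrix: type A_5 (|W|=720); un-permuting the 5 rows.

Ā_17 reps of the 22 weights (A_5, coords as presented):

  λ_1+ρ ↦ (4, 1, 1, 6, 1) · λ_2+ρ ↦ (0, 0, 7, 3, 1) · λ_3+ρ ↦ (1, 4, 6, 0, 0) · λ_4+ρ ↦ (0, 0, 7, 3, 1) · λ_5+ρ ↦ (4, 1, 7, 2, 3) · λ_6+ρ ↦ (4, 1, 1, 6, 1) · λ_7+ρ ↦ (1, 4, 7, 1, 1) · λ_8+ρ ↦ (1, 4, 7, 1, 1) · λ_9+ρ ↦ (0, 0, 7, 3, 1) · λ_10+ρ ↦ (0, 0, 7, 3, 1) · λ_11+ρ ↦ (1, 5, 3, 4, 1) · λ_12+ρ ↦ (1, 5, 3, 4, 1) · λ_13+ρ ↦ (4, 1, 1, 6, 1) · λ_14+ρ ↦ (1, 4, 6, 0, 0) · λ_15+ρ ↦ (1, 4, 7, 1, 1) · λ_16+ρ ↦ (4, 1, 1, 6, 1) · λ_17+ρ ↦ (4, 1, 7, 2, 3) · λ_18+ρ ↦ (4, 1, 7, 2, 3) · λ_19+ρ ↦ (0, 0, 7, 3, 1) · λ_20+ρ ↦ (1, 4, 7, 1, 1) · λ_21+ρ ↦ (4, 1, 1, 6, 1) · λ_22+ρ ↦ (1, 4, 7, 1, 1)

Grouping the 22 weights by Ā_17-representative: 6 linkage classes.

[[1, 6, 13, 16, 21], [2, 4, 9, 10, 19], [3, 14], [5, 17, 18], [7, 8, 15, 20, 22], [11, 12]]


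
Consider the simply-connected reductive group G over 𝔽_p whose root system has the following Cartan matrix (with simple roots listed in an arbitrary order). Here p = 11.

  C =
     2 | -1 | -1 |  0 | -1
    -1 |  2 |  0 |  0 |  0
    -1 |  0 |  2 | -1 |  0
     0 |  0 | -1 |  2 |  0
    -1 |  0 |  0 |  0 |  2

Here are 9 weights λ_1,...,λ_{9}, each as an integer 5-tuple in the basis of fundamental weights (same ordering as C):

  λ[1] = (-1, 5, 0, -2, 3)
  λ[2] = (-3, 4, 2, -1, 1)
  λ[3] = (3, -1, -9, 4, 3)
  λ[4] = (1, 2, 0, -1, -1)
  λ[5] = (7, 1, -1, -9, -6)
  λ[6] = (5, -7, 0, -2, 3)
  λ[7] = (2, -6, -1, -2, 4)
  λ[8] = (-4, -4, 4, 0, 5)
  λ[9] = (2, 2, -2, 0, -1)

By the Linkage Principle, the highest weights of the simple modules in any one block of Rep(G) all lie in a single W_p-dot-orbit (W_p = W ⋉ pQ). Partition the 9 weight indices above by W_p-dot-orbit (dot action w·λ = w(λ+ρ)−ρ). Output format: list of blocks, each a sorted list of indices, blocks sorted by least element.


D_5 Cartan matrix, 5 simple roots permuted; ρ=(1,1,1,1,1).

Each λ_j+ρ reduced to Ā_11; 5-tuples below use C's row order:

    [1] (0, 6, 0, 1, 4)
    [2] (2, 3, 1, 0, 0)
    [3] (0, 4, 1, 3, 0)
    [4] (2, 3, 1, 0, 0)
    [5] (2, 3, 1, 0, 0)
    [6] (0, 6, 0, 1, 4)
    [7] (1, 2, 0, 2, 2)
    [8] (2, 3, 1, 0, 0)
    [9] (2, 3, 1, 0, 0)

Linkage partition of the 9 weights (4 classes, p=11):

[[1, 6], [2, 4, 5, 8, 9], [3], [7]]


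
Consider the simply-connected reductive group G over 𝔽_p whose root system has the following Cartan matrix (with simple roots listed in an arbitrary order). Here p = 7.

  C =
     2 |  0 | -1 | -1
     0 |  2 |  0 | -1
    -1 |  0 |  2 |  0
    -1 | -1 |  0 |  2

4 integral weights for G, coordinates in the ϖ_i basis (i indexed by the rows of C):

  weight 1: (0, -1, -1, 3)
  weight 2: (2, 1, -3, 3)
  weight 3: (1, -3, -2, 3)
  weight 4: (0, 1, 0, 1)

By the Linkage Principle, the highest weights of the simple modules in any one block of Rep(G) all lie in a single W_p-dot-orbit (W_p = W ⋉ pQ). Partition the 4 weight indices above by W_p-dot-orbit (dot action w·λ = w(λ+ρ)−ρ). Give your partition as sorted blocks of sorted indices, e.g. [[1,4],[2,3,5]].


A_4 Cartan matrix, 4 simple roots permuted; ρ=(1,1,1,1).

W_7-reps of the 4 weights in Ā_7 (same 4-coord order as C):

    [1] (1, 0, 0, 4)
    [2] (1, 0, 0, 4)
    [3] (1, 2, 1, 2)
    [4] (1, 2, 1, 2)

The 4 indices split into 2 linkage classes (same alcove rep ⇔ same W_7-dot-orbit):

[[1, 2], [3, 4]]


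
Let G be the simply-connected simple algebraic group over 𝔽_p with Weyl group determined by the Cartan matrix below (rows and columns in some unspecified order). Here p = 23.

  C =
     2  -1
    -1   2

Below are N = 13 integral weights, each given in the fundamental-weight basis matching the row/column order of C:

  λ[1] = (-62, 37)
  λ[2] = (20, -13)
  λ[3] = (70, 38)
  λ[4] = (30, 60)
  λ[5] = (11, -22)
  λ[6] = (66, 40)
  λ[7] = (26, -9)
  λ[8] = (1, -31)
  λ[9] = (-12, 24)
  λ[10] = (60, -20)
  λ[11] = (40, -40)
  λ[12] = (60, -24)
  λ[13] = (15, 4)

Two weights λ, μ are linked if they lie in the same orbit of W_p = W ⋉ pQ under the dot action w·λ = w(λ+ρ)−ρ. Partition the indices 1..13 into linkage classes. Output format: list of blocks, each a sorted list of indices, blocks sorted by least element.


A_2 Cartan matrix, 2 simple roots permuted; ρ=(1,1).

W_23-reps of the 13 weights in Ā_23 (same 2-coord order as C):

  1: (15, 0)
  2: (9, 12)
  3: (16, 5)
  4: (15, 0)
  5: (9, 12)
  6: (16, 5)
  7: (15, 4)
  8: (16, 5)
  9: (9, 12)
  10: (15, 4)
  11: (16, 5)
  12: (15, 0)
  13: (16, 5)

Grouping the 13 weights by Ā_23-representative: 4 linkage classes.

[[1, 4, 12], [2, 5, 9], [3, 6, 8, 11, 13], [7, 10]]


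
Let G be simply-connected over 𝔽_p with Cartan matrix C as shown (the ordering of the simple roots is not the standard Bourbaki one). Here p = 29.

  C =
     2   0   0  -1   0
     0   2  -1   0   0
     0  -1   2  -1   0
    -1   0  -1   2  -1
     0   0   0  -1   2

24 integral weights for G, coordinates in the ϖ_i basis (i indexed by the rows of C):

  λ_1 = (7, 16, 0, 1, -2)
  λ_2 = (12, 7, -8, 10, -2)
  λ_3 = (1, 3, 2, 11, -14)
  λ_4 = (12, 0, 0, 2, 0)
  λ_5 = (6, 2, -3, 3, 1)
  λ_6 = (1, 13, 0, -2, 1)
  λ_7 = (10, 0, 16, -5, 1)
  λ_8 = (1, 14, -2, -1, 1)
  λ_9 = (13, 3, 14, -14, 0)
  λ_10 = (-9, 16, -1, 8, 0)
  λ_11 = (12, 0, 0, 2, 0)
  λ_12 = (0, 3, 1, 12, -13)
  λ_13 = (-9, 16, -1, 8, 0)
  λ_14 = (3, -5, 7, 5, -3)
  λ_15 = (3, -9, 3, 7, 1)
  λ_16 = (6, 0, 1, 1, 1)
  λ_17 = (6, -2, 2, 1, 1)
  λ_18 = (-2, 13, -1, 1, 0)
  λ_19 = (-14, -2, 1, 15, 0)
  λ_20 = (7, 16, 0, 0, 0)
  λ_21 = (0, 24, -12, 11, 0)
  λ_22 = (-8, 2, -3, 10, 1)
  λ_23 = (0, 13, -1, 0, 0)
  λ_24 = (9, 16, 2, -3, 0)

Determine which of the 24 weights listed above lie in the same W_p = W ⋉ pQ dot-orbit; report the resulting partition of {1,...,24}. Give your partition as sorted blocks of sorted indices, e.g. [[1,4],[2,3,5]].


C ↔ D_5 under row/col permutation; |W(D_5)| = 1920.

Ā_29 reps of the 24 weights (D_5, coords as presented):

  1: (8, 17, 0, 1, 1)
  2: (13, 1, 1, 3, 1)
  3: (1, 4, 2, 1, 12)
  4: (13, 1, 1, 3, 1)
  5: (7, 1, 2, 2, 2)
  6: (1, 14, 0, 1, 1)
  7: (7, 1, 2, 2, 2)
  8: (1, 14, 0, 1, 1)
  9: (1, 4, 2, 1, 12)
  10: (8, 17, 0, 1, 1)
  11: (13, 1, 1, 3, 1)
  12: (1, 4, 2, 1, 12)
  13: (8, 17, 0, 1, 1)
  14: (4, 4, 4, 4, 2)
  15: (4, 4, 4, 4, 2)
  16: (7, 1, 2, 2, 2)
  17: (7, 1, 2, 2, 2)
  18: (1, 14, 0, 1, 1)
  19: (13, 1, 1, 3, 1)
  20: (8, 17, 0, 1, 1)
  21: (1, 14, 0, 1, 1)
  22: (7, 1, 2, 2, 2)
  23: (1, 14, 0, 1, 1)
  24: (8, 17, 0, 1, 1)

Linkage partition of the 24 weights (6 classes, p=29):

[[1, 10, 13, 20, 24], [2, 4, 11, 19], [3, 9, 12], [5, 7, 16, 17, 22], [6, 8, 18, 21, 23], [14, 15]]


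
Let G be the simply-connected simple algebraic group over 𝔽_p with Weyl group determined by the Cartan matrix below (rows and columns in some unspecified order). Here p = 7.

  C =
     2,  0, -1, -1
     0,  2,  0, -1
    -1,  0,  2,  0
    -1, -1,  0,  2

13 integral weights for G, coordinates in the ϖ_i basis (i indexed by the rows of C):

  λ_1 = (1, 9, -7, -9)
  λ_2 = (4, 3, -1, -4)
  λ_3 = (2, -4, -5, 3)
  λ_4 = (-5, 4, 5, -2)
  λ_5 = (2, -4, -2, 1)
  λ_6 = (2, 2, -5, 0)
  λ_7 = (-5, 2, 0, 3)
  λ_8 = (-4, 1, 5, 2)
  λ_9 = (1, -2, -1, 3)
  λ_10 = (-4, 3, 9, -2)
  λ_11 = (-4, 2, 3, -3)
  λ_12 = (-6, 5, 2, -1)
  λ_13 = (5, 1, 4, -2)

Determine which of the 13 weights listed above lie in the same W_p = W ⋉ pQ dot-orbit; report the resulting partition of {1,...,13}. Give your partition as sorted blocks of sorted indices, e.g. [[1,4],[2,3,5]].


Dynkin diagram of C (from the 6 off-diagonal −1 entries): A_4.

Each λ_j+ρ reduced to Ā_7; 4-tuples below use C's row order:

  λ_1 → (1, 2, 1, 1)
  λ_2 → (2, 1, 0, 3)
  λ_3 → (1, 3, 3, 0)
  λ_4 → (1, 0, 1, 4)
  λ_5 → (1, 2, 1, 1)
  λ_6 → (1, 3, 3, 0)
  λ_7 → (1, 3, 3, 0)
  λ_8 → (3, 1, 2, 0)
  λ_9 → (2, 1, 0, 3)
  λ_10 → (1, 3, 3, 0)
  λ_11 → (1, 2, 1, 1)
  λ_12 → (2, 1, 0, 3)
  λ_13 → (2, 1, 0, 3)

Linkage partition of the 13 weights (5 classes, p=7):

[[1, 5, 11], [2, 9, 12, 13], [3, 6, 7, 10], [4], [8]]


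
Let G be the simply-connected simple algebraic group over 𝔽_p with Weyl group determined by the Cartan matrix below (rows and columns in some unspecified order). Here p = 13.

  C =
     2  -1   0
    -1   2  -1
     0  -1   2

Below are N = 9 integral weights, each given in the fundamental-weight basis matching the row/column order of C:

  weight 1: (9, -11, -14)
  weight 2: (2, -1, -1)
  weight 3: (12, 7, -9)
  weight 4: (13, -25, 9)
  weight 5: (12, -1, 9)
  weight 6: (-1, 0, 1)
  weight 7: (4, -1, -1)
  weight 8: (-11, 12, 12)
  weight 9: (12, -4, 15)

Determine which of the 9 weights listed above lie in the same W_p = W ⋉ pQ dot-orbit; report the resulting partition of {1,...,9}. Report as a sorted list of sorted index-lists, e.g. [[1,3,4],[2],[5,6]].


C ↔ A_3 under row/col permutation; |W(A_3)| = 24.

λ_j+ρ reflected into Ā_13 (⟨·,θ^∨⟩≤13); 3-tuples as given:

    1: (3, 0, 0)
    2: (3, 0, 0)
    3: (5, 0, 0)
    4: (0, 1, 2)
    5: (3, 0, 0)
    6: (0, 1, 2)
    7: (5, 0, 0)
    8: (3, 0, 0)
    9: (3, 0, 0)

Linkage partition of the 9 weights (3 classes, p=13):

[[1, 2, 5, 8, 9], [3, 7], [4, 6]]


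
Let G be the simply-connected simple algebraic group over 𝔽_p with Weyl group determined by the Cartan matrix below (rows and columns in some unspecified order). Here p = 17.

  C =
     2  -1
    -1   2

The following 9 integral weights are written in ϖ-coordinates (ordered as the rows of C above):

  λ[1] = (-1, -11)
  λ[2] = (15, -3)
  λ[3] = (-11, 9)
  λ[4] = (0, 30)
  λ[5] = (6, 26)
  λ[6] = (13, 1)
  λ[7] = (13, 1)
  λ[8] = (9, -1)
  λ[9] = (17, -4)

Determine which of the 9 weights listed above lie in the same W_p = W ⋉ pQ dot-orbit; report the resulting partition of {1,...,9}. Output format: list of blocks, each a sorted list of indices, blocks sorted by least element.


Cartan matrix: type A_2 (|W|=6); un-permuting the 2 rows.

Each λ_j+ρ reduced to Ā_17; 2-tuples below use C's row order:

  λ_1 → (10, 0);  λ_2 → (14, 2);  λ_3 → (10, 0);  λ_4 → (14, 2);  λ_5 → (10, 0);  λ_6 → (14, 2);  λ_7 → (14, 2);  λ_8 → (10, 0);  λ_9 → (14, 2)

Partition of {1..9} into 2 W_17-dot-orbits:

[[1, 3, 5, 8], [2, 4, 6, 7, 9]]


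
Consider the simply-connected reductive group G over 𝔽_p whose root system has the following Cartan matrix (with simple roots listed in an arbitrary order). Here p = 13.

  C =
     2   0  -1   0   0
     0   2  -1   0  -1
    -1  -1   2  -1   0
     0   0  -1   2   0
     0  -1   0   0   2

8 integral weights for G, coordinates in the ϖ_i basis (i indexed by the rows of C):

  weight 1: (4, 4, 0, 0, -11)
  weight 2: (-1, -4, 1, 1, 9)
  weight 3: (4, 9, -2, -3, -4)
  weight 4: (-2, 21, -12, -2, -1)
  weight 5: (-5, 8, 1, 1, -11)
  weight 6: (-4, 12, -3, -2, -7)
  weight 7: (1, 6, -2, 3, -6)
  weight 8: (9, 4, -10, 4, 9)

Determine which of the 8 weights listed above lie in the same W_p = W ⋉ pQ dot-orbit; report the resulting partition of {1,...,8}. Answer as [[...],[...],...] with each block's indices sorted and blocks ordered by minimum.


Type D_5, rank 5, |W|=1920; reorder rows/cols to standard.

Ā_13 reps of the 8 weights (D_5, coords as presented):

  1: (1, 1, 1, 3, 5) · 2: (1, 2, 0, 1, 7) · 3: (2, 1, 1, 1, 2) · 4: (1, 2, 0, 1, 7) · 5: (1, 2, 0, 1, 7) · 6: (1, 1, 1, 3, 5) · 7: (1, 1, 1, 3, 5) · 8: (2, 1, 1, 1, 2)

3 distinct reps among the 8 weights ⇒ 3 W_13-linkage classes:

[[1, 6, 7], [2, 4, 5], [3, 8]]


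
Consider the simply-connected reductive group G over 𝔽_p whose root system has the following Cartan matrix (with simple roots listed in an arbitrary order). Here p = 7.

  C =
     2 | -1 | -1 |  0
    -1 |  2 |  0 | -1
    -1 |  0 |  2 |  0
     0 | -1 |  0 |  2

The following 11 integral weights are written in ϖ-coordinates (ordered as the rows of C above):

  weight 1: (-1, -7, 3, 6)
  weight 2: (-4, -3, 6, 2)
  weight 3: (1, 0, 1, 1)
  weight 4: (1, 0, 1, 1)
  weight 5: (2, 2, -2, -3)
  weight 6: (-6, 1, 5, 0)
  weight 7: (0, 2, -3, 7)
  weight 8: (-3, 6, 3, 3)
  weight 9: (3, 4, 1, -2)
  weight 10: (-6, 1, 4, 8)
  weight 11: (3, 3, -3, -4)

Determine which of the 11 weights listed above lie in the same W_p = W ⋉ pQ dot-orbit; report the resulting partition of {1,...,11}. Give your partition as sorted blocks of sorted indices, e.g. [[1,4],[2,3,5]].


Root system A_4: the 4×4 matrix C matches after relabeling.

λ_j+ρ reflected into Ā_7 (⟨·,θ^∨⟩≤7); 4-tuples as given:

  1: (4, 0, 2, 1) · 2: (2, 1, 2, 2) · 3: (2, 1, 2, 2) · 4: (2, 1, 2, 2) · 5: (2, 1, 1, 2) · 6: (2, 1, 1, 2) · 7: (2, 1, 1, 2) · 8: (2, 1, 2, 2) · 9: (2, 1, 1, 2) · 10: (2, 1, 2, 2) · 11: (2, 1, 1, 2)

3 distinct reps among the 11 weights ⇒ 3 W_7-linkage classes:

[[1], [2, 3, 4, 8, 10], [5, 6, 7, 9, 11]]


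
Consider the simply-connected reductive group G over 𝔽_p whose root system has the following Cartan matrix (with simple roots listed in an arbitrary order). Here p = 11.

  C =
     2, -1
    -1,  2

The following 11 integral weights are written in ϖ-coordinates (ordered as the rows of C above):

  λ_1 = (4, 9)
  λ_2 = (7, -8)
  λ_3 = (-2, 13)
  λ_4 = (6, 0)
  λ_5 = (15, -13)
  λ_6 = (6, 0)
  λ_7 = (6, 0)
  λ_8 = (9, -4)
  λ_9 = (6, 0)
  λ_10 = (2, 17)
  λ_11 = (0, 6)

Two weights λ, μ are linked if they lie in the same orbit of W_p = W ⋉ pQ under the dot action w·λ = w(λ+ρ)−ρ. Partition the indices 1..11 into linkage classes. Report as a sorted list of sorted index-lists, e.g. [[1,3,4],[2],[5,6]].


A_2 Cartan matrix, 2 simple roots permuted; ρ=(1,1).

λ_j+ρ reflected into Ā_11 (⟨·,θ^∨⟩≤11); 2-tuples as given:

    λ_1 → (1, 6)
    λ_2 → (1, 7)
    λ_3 → (2, 8)
    λ_4 → (7, 1)
    λ_5 → (1, 6)
    λ_6 → (7, 1)
    λ_7 → (7, 1)
    λ_8 → (7, 3)
    λ_9 → (7, 1)
    λ_10 → (7, 1)
    λ_11 → (1, 7)

These 11 weights hit 5 W_11-dot-orbits; sizes (2, 2, 1, 5, 1):

[[1, 5], [2, 11], [3], [4, 6, 7, 9, 10], [8]]


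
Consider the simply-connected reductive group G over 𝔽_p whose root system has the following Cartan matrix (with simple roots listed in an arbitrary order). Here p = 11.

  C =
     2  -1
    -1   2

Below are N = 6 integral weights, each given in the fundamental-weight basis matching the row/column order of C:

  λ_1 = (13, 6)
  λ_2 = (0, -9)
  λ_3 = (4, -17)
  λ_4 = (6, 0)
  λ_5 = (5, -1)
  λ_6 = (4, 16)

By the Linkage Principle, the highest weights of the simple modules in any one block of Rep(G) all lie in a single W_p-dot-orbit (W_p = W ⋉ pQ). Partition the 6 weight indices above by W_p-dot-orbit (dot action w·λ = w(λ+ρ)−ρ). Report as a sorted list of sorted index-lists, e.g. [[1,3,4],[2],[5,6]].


C ↔ A_2 under row/col permutation; |W(A_2)| = 6.

Folding the 6 weights λ_j+ρ into Ā_11 (reps in the given 2-coord order):

    [1] (1, 3)
    [2] (7, 1)
    [3] (6, 0)
    [4] (7, 1)
    [5] (6, 0)
    [6] (6, 0)

Linkage partition of the 6 weights (3 classes, p=11):

[[1], [2, 4], [3, 5, 6]]


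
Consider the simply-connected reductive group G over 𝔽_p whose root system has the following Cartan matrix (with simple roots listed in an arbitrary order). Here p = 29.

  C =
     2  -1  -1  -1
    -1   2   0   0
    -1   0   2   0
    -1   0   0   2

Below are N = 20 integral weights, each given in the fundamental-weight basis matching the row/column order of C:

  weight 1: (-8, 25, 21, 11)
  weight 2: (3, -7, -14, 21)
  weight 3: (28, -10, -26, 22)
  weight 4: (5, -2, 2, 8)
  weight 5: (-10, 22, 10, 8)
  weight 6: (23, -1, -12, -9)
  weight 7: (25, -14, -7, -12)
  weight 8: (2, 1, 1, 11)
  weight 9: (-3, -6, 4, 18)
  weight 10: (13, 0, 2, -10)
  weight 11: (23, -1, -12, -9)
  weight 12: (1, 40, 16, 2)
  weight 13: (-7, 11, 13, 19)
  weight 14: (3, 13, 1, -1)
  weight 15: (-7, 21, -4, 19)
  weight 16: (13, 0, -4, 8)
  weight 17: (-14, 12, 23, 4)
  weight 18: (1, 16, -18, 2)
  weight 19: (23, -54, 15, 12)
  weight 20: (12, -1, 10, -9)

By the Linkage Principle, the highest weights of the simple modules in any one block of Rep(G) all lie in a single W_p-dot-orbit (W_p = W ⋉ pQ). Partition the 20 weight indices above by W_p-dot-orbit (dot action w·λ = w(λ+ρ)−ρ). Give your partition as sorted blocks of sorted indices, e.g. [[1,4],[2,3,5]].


Dynkin diagram of C (from the 6 off-diagonal −1 entries): D_4.

Alcove-folded reps (p=29, 20 weights, presented ϖ-order):

  λ_1 → (3, 2, 2, 12)
  λ_2 → (4, 9, 2, 7)
  λ_3 → (4, 14, 2, 0)
  λ_4 → (5, 1, 3, 9)
  λ_5 → (4, 14, 2, 0)
  λ_6 → (5, 0, 11, 8)
  λ_7 → (4, 9, 2, 7)
  λ_8 → (3, 2, 2, 12)
  λ_9 → (3, 2, 2, 12)
  λ_10 → (5, 1, 3, 9)
  λ_11 → (5, 0, 11, 8)
  λ_12 → (3, 2, 2, 12)
  λ_13 → (5, 1, 3, 9)
  λ_14 → (4, 14, 2, 0)
  λ_15 → (4, 9, 2, 7)
  λ_16 → (5, 1, 3, 9)
  λ_17 → (5, 0, 11, 8)
  λ_18 → (3, 2, 2, 12)
  λ_19 → (5, 0, 11, 8)
  λ_20 → (5, 0, 11, 8)

These 20 weights hit 5 W_29-dot-orbits; sizes (5, 3, 3, 4, 5):

[[1, 8, 9, 12, 18], [2, 7, 15], [3, 5, 14], [4, 10, 13, 16], [6, 11, 17, 19, 20]]


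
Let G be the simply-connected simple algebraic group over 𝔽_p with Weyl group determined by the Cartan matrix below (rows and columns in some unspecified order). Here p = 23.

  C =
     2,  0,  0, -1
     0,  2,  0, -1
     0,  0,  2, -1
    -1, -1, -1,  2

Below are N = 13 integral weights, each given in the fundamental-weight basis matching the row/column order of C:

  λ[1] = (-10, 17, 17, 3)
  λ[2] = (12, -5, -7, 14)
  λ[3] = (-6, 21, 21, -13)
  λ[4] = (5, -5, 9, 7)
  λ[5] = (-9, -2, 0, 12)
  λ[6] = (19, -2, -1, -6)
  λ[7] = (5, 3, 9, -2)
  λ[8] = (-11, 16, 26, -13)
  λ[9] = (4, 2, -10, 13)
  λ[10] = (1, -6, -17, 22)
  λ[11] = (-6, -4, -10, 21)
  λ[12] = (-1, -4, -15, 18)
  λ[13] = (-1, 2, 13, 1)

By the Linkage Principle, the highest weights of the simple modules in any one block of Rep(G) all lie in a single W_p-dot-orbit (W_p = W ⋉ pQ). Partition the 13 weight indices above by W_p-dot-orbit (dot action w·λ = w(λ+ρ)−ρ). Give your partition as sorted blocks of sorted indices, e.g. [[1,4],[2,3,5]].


Dynkin diagram of C (from the 6 off-diagonal −1 entries): D_4.

Each λ_j+ρ reduced to Ā_23; 4-tuples below use C's row order:

  [1] (8, 1, 1, 4) · [2] (8, 1, 1, 4) · [3] (8, 1, 1, 4) · [4] (5, 3, 9, 1) · [5] (8, 1, 1, 4) · [6] (9, 0, 1, 5) · [7] (5, 3, 9, 1) · [8] (8, 1, 1, 4) · [9] (5, 3, 9, 1) · [10] (0, 3, 14, 2) · [11] (5, 3, 9, 1) · [12] (0, 3, 14, 2) · [13] (0, 3, 14, 2)

Partition of {1..13} into 4 W_23-dot-orbits:

[[1, 2, 3, 5, 8], [4, 7, 9, 11], [6], [10, 12, 13]]


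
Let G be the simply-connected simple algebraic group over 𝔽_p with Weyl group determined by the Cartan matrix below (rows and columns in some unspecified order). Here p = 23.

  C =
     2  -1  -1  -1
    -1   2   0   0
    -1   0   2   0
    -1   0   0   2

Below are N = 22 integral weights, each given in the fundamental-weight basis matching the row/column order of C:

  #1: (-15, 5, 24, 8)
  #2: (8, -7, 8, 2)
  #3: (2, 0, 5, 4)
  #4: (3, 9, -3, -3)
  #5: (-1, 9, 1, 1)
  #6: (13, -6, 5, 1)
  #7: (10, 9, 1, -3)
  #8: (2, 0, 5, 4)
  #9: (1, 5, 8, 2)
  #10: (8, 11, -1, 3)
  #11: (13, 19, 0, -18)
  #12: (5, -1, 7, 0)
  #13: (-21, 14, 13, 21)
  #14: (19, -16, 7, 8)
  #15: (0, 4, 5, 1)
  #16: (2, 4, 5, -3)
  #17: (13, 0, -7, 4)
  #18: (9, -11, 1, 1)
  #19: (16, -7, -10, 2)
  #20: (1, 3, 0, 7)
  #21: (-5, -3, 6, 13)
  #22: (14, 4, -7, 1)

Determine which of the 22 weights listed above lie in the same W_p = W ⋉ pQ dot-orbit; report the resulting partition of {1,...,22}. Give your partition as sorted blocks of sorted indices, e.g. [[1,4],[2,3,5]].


D_4 Cartan matrix, 4 simple roots permuted; ρ=(1,1,1,1).

Folding the 22 weights λ_j+ρ into Ā_23 (reps in the given 4-coord order):

  λ_1 → (2, 6, 9, 3) · λ_2 → (2, 6, 9, 3) · λ_3 → (3, 1, 6, 5) · λ_4 → (0, 10, 2, 2) · λ_5 → (0, 10, 2, 2) · λ_6 → (1, 5, 6, 2) · λ_7 → (0, 10, 2, 2) · λ_8 → (3, 1, 6, 5) · λ_9 → (2, 6, 9, 3) · λ_10 → (0, 10, 2, 2) · λ_11 → (2, 6, 9, 3) · λ_12 → (6, 0, 8, 1) · λ_13 → (1, 5, 6, 2) · λ_14 → (3, 1, 6, 5) · λ_15 → (1, 5, 6, 2) · λ_16 → (1, 5, 6, 2) · λ_17 → (3, 1, 6, 5) · λ_18 → (0, 10, 2, 2) · λ_19 → (2, 6, 9, 3) · λ_20 → (2, 4, 1, 8) · λ_21 → (2, 4, 1, 8) · λ_22 → (1, 5, 6, 2)

Partition of {1..22} into 6 W_23-dot-orbits:

[[1, 2, 9, 11, 19], [3, 8, 14, 17], [4, 5, 7, 10, 18], [6, 13, 15, 16, 22], [12], [20, 21]]


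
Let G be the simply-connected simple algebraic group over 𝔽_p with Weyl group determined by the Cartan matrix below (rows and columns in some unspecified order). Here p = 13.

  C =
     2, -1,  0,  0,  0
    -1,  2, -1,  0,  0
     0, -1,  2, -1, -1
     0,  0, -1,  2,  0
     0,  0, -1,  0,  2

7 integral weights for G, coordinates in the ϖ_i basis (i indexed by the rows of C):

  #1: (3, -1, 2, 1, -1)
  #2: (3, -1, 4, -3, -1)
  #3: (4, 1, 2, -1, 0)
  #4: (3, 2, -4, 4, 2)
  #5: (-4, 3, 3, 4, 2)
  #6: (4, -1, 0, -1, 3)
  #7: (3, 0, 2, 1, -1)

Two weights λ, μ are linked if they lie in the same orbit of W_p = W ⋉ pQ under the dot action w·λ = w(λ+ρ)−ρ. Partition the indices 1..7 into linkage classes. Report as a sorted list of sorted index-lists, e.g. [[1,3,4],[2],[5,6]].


Cartan matrix: type D_5 (|W|=1920); un-permuting the 5 rows.

Alcove-folded reps (p=13, 7 weights, presented ϖ-order):

    λ_1+ρ ↦ (4, 0, 3, 2, 0)
    λ_2+ρ ↦ (4, 0, 3, 2, 0)
    λ_3+ρ ↦ (4, 1, 2, 0, 1)
    λ_4+ρ ↦ (4, 0, 3, 2, 0)
    λ_5+ρ ↦ (4, 0, 3, 2, 0)
    λ_6+ρ ↦ (5, 0, 1, 0, 4)
    λ_7+ρ ↦ (4, 0, 3, 2, 0)

These 7 weights hit 3 W_13-dot-orbits; sizes (5, 1, 1):

[[1, 2, 4, 5, 7], [3], [6]]


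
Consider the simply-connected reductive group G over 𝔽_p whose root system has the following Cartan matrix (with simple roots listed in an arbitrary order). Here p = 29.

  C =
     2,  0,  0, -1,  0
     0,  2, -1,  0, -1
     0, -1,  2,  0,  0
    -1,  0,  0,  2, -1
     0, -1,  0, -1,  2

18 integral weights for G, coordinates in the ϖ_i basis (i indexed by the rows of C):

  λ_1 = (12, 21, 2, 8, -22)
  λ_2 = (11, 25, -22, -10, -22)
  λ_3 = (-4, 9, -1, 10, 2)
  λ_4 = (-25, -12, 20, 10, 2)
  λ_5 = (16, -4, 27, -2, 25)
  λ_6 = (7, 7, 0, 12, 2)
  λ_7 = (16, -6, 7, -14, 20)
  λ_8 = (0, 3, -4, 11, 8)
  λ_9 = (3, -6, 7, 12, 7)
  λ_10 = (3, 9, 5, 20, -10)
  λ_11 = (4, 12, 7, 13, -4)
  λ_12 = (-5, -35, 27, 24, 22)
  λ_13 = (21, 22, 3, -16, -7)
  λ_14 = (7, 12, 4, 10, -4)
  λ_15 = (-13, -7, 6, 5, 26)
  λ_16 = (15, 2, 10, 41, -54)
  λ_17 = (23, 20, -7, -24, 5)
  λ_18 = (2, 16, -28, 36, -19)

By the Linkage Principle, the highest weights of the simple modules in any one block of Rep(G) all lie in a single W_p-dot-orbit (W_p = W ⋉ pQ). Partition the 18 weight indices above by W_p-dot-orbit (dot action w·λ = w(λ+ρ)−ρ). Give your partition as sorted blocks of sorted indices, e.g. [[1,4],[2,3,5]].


Dynkin diagram of C (from the 8 off-diagonal −1 entries): A_5.

Ā_29 reps of the 18 weights (A_5, coords as presented):

  [1] (1, 1, 3, 12, 9) · [2] (4, 5, 3, 13, 3) · [3] (3, 10, 0, 8, 3) · [4] (3, 10, 0, 8, 3) · [5] (1, 1, 3, 12, 9) · [6] (4, 5, 3, 13, 3) · [7] (4, 5, 3, 13, 3) · [8] (1, 1, 3, 12, 9) · [9] (4, 5, 3, 13, 3) · [10] (1, 1, 3, 12, 9) · [11] (3, 10, 0, 8, 3) · [12] (1, 4, 4, 5, 6) · [13] (1, 2, 4, 6, 15) · [14] (3, 10, 0, 8, 3) · [15] (1, 2, 4, 6, 15) · [16] (3, 10, 0, 8, 3) · [17] (1, 2, 4, 6, 15) · [18] (1, 7, 3, 1, 10)

Grouping the 18 weights by Ā_29-representative: 6 linkage classes.

[[1, 5, 8, 10], [2, 6, 7, 9], [3, 4, 11, 14, 16], [12], [13, 15, 17], [18]]


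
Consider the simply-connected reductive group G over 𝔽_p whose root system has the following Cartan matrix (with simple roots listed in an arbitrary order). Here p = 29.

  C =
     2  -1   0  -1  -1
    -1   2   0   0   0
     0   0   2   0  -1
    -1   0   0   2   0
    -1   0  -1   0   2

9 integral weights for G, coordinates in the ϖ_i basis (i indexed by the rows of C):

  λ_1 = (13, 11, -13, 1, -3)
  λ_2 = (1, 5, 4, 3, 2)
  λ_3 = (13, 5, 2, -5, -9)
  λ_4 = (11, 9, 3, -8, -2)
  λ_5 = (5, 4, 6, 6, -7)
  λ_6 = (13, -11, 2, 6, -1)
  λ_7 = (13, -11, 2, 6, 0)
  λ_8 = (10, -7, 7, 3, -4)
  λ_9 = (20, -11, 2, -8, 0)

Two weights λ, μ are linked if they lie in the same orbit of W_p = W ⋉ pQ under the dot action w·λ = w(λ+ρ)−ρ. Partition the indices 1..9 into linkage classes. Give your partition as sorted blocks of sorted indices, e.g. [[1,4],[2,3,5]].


C ↔ D_5 under row/col permutation; |W(D_5)| = 1920.

Folding the 9 weights λ_j+ρ into Ā_29 (reps in the given 5-coord order):

    1: (0, 12, 2, 2, 1)
    2: (2, 6, 5, 4, 3)
    3: (2, 6, 5, 4, 3)
    4: (4, 10, 3, 7, 0)
    5: (0, 5, 1, 7, 6)
    6: (4, 10, 3, 7, 0)
    7: (4, 10, 3, 7, 0)
    8: (2, 6, 5, 4, 3)
    9: (4, 10, 3, 7, 0)

Grouping the 9 weights by Ā_29-representative: 4 linkage classes.

[[1], [2, 3, 8], [4, 6, 7, 9], [5]]


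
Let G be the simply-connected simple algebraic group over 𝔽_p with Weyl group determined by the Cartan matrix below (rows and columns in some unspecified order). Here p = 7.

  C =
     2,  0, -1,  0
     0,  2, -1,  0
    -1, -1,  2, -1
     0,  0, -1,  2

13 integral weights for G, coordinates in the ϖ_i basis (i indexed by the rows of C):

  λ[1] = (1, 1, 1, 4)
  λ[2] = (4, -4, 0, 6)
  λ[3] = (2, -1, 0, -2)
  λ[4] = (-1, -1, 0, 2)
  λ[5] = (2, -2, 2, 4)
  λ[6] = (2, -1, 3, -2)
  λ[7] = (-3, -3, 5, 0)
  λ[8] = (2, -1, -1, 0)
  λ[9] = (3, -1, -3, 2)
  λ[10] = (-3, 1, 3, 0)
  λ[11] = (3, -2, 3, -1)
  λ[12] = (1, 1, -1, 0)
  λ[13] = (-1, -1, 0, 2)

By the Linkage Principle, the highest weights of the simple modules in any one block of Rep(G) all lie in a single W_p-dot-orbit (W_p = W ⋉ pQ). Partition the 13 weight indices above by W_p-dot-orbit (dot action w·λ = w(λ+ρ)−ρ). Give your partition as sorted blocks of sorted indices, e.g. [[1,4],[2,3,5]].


C ↔ D_4 under row/col permutation; |W(D_4)| = 192.

Ā_7 reps of the 13 weights (D_4, coords as presented):

  λ_1+ρ ↦ (2, 2, 0, 1) · λ_2+ρ ↦ (1, 3, 0, 1) · λ_3+ρ ↦ (3, 0, 0, 1) · λ_4+ρ ↦ (0, 0, 1, 3) · λ_5+ρ ↦ (1, 3, 0, 1) · λ_6+ρ ↦ (3, 0, 0, 1) · λ_7+ρ ↦ (2, 2, 0, 1) · λ_8+ρ ↦ (3, 0, 0, 1) · λ_9+ρ ↦ (2, 2, 0, 1) · λ_10+ρ ↦ (2, 2, 0, 1) · λ_11+ρ ↦ (3, 0, 0, 1) · λ_12+ρ ↦ (2, 2, 0, 1) · λ_13+ρ ↦ (0, 0, 1, 3)

4 distinct reps among the 13 weights ⇒ 4 W_7-linkage classes:

[[1, 7, 9, 10, 12], [2, 5], [3, 6, 8, 11], [4, 13]]


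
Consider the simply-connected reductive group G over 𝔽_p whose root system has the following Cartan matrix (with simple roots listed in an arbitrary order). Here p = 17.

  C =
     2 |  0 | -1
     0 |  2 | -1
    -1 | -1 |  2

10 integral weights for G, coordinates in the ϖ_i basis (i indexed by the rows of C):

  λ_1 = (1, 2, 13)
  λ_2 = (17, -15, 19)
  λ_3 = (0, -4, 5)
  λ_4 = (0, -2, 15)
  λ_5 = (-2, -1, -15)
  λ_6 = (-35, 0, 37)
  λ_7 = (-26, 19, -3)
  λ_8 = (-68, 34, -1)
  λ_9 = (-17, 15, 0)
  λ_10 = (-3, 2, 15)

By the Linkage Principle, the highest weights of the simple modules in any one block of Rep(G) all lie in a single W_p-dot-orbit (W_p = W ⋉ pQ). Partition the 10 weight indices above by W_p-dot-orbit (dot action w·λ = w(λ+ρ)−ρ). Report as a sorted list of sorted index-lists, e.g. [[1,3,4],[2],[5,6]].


A_3 Cartan matrix, 3 simple roots permuted; ρ=(1,1,1).

Each λ_j+ρ reduced to Ā_17; 3-tuples below use C's row order:

  λ_1 → (0, 1, 14) · λ_2 → (1, 3, 3) · λ_3 → (1, 3, 3) · λ_4 → (1, 1, 15) · λ_5 → (0, 1, 14) · λ_6 → (1, 0, 12) · λ_7 → (7, 2, 7) · λ_8 → (1, 1, 15) · λ_9 → (1, 1, 15) · λ_10 → (0, 1, 14)

Partition of {1..10} into 5 W_17-dot-orbits:

[[1, 5, 10], [2, 3], [4, 8, 9], [6], [7]]


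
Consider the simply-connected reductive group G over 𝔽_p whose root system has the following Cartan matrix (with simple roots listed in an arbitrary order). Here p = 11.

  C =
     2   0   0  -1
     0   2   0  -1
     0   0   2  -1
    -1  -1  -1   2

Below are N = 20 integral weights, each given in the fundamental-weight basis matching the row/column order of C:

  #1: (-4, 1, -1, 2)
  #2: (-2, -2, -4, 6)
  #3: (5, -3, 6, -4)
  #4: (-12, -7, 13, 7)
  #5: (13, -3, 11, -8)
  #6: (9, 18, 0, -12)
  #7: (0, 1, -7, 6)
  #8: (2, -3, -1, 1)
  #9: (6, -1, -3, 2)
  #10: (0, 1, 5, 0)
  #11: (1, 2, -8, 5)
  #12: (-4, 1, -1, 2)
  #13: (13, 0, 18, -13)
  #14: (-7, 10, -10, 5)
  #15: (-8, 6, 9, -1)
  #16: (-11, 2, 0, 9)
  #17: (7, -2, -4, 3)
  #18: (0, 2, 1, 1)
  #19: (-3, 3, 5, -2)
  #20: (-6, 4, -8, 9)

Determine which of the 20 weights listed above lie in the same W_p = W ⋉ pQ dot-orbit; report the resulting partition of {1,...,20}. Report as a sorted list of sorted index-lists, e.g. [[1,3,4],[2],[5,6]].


C ↔ D_4 under row/col permutation; |W(D_4)| = 192.

W_11-reps of the 20 weights in Ā_11 (same 4-coord order as C):

  λ_1+ρ ↦ (3, 2, 0, 0);  λ_2+ρ ↦ (1, 1, 3, 2);  λ_3+ρ ↦ (1, 3, 2, 2);  λ_4+ρ ↦ (3, 2, 0, 0);  λ_5+ρ ↦ (1, 1, 3, 2);  λ_6+ρ ↦ (7, 0, 2, 1);  λ_7+ρ ↦ (1, 2, 6, 1);  λ_8+ρ ↦ (3, 2, 0, 0);  λ_9+ρ ↦ (7, 0, 2, 1);  λ_10+ρ ↦ (1, 2, 6, 1);  λ_11+ρ ↦ (1, 2, 6, 1);  λ_12+ρ ↦ (3, 2, 0, 0);  λ_13+ρ ↦ (7, 0, 2, 1);  λ_14+ρ ↦ (3, 2, 0, 0);  λ_15+ρ ↦ (0, 0, 3, 1);  λ_16+ρ ↦ (7, 0, 2, 1);  λ_17+ρ ↦ (7, 0, 2, 1);  λ_18+ρ ↦ (1, 3, 2, 2);  λ_19+ρ ↦ (1, 1, 3, 2);  λ_20+ρ ↦ (1, 1, 3, 2)

The 20 indices split into 6 linkage classes (same alcove rep ⇔ same W_11-dot-orbit):

[[1, 4, 8, 12, 14], [2, 5, 19, 20], [3, 18], [6, 9, 13, 16, 17], [7, 10, 11], [15]]


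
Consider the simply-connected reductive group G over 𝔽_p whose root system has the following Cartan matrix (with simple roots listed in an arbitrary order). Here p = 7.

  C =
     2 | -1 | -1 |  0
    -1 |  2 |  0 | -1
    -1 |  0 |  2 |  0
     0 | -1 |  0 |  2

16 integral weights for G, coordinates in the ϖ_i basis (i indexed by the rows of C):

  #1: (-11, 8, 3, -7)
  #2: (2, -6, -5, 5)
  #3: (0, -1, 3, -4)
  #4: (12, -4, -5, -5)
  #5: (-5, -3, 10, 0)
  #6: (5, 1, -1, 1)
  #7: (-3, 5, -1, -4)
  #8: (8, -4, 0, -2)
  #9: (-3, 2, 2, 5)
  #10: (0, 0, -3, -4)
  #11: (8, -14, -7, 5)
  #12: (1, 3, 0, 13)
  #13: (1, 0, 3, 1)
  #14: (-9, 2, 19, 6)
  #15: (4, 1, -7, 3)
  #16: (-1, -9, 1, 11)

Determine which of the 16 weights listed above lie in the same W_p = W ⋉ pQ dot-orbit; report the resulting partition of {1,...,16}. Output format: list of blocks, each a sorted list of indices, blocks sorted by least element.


Root system A_4: the 4×4 matrix C matches after relabeling.

Folding the 16 weights λ_j+ρ into Ā_7 (reps in the given 4-coord order):

  [1] (3, 1, 0, 2);  [2] (3, 1, 2, 0);  [3] (2, 1, 2, 0);  [4] (0, 1, 2, 3);  [5] (1, 1, 1, 0);  [6] (3, 1, 2, 0);  [7] (0, 1, 2, 3);  [8] (3, 1, 2, 0);  [9] (0, 1, 2, 3);  [10] (1, 1, 1, 0);  [11] (0, 1, 2, 3);  [12] (0, 0, 4, 1);  [13] (2, 1, 2, 0);  [14] (1, 1, 1, 0);  [15] (1, 1, 1, 0);  [16] (1, 1, 1, 0)

These 16 weights hit 6 W_7-dot-orbits; sizes (1, 3, 2, 4, 5, 1):

[[1], [2, 6, 8], [3, 13], [4, 7, 9, 11], [5, 10, 14, 15, 16], [12]]


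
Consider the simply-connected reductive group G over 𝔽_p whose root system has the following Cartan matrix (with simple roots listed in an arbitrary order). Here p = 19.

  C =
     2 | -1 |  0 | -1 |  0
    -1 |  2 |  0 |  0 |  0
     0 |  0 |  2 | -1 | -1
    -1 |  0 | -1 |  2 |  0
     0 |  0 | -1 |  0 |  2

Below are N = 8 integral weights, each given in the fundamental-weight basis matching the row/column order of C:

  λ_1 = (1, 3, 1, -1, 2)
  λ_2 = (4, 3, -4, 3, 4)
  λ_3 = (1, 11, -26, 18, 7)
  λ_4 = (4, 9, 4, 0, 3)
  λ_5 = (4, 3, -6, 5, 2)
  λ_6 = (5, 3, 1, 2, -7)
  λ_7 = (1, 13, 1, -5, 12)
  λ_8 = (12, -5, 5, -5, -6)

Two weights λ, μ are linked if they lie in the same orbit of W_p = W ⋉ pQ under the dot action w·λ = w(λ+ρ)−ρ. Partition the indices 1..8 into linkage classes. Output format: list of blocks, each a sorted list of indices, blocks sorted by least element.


Cartan matrix: type A_5 (|W|=720); un-permuting the 5 rows.

λ_j+ρ reflected into Ā_19 (⟨·,θ^∨⟩≤19); 5-tuples as given:

  λ_1+ρ ↦ (2, 4, 2, 0, 3) · λ_2+ρ ↦ (5, 4, 3, 1, 2) · λ_3+ρ ↦ (2, 4, 2, 0, 3) · λ_4+ρ ↦ (5, 4, 3, 1, 2) · λ_5+ρ ↦ (5, 4, 3, 1, 2) · λ_6+ρ ↦ (5, 4, 3, 1, 2) · λ_7+ρ ↦ (2, 4, 2, 0, 3) · λ_8+ρ ↦ (5, 4, 3, 1, 2)

Grouping the 8 weights by Ā_19-representative: 2 linkage classes.

[[1, 3, 7], [2, 4, 5, 6, 8]]


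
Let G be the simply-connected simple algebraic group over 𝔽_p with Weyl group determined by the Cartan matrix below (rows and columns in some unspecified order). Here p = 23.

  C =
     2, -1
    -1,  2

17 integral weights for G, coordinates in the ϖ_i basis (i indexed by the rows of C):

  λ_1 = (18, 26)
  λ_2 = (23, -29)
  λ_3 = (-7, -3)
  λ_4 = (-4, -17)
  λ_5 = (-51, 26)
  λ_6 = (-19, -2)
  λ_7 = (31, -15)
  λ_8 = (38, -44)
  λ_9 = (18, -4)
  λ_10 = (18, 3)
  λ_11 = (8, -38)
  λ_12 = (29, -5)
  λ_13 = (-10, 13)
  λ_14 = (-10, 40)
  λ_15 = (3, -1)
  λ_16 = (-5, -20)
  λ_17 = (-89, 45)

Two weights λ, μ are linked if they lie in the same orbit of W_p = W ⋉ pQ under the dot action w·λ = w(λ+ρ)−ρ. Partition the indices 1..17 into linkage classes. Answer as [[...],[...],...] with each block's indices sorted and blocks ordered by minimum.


Type A_2, rank 2, |W|=6; reorder rows/cols to standard.

W_23-reps of the 17 weights in Ā_23 (same 2-coord order as C):

  λ_1+ρ ↦ (4, 0) · λ_2+ρ ↦ (1, 18) · λ_3+ρ ↦ (2, 6) · λ_4+ρ ↦ (16, 3) · λ_5+ρ ↦ (4, 0) · λ_6+ρ ↦ (1, 18) · λ_7+ρ ↦ (9, 5) · λ_8+ρ ↦ (16, 3) · λ_9+ρ ↦ (16, 3) · λ_10+ρ ↦ (19, 4) · λ_11+ρ ↦ (9, 5) · λ_12+ρ ↦ (16, 3) · λ_13+ρ ↦ (9, 5) · λ_14+ρ ↦ (9, 5) · λ_15+ρ ↦ (4, 0) · λ_16+ρ ↦ (19, 4) · λ_17+ρ ↦ (4, 0)

Linkage partition of the 17 weights (6 classes, p=23):

[[1, 5, 15, 17], [2, 6], [3], [4, 8, 9, 12], [7, 11, 13, 14], [10, 16]]


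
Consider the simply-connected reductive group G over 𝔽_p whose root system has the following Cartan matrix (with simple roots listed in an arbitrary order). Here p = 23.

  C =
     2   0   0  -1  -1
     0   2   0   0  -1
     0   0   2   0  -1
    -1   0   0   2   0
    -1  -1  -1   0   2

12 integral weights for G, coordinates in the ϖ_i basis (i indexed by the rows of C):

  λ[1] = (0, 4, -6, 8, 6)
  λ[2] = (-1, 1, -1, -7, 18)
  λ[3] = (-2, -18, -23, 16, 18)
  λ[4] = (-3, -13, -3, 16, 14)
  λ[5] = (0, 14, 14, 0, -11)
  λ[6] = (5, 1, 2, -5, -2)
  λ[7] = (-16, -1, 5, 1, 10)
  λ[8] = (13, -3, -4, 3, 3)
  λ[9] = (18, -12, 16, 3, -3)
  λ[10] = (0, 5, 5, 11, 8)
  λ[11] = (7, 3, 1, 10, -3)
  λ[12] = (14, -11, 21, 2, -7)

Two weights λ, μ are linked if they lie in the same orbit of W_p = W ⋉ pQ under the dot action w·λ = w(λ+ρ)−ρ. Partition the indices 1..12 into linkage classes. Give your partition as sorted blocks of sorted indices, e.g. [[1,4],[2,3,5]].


Dynkin diagram of C (from the 8 off-diagonal −1 entries): D_5.

Folding the 12 weights λ_j+ρ into Ā_23 (reps in the given 5-coord order):

    λ_1 → (1, 5, 5, 8, 1)
    λ_2 → (0, 2, 0, 11, 2)
    λ_3 → (1, 1, 2, 4, 1)
    λ_4 → (1, 5, 5, 8, 1)
    λ_5 → (1, 5, 5, 8, 1)
    λ_6 → (1, 1, 2, 4, 1)
    λ_7 → (0, 2, 0, 11, 2)
    λ_8 → (1, 1, 2, 4, 1)
    λ_9 → (0, 2, 0, 11, 2)
    λ_10 → (1, 5, 5, 8, 1)
    λ_11 → (0, 2, 0, 11, 2)
    λ_12 → (1, 5, 5, 8, 1)

Partition of {1..12} into 3 W_23-dot-orbits:

[[1, 4, 5, 10, 12], [2, 7, 9, 11], [3, 6, 8]]


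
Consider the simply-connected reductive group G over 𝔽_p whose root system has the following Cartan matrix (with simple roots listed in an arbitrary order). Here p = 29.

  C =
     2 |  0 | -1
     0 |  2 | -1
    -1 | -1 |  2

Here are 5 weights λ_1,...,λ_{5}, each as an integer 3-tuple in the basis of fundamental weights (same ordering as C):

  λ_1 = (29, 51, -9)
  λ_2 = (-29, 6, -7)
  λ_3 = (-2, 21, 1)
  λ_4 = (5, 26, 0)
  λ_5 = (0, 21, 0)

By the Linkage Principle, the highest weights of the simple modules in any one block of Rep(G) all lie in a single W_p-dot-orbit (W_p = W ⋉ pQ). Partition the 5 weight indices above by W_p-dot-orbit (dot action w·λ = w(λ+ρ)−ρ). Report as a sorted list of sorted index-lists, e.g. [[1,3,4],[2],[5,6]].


C ↔ A_3 under row/col permutation; |W(A_3)| = 24.

Each λ_j+ρ reduced to Ā_29; 3-tuples below use C's row order:

    1: (7, 15, 1)
    2: (1, 22, 1)
    3: (1, 22, 1)
    4: (1, 22, 1)
    5: (1, 22, 1)

These 5 weights hit 2 W_29-dot-orbits; sizes (1, 4):

[[1], [2, 3, 4, 5]]
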